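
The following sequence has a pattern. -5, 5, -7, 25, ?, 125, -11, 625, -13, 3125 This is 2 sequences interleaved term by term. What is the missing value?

Positions 1, 3, 5, … form one subsequence and positions 2, 4, 6, … form another.
Subsequence A: -5, -7, ?, -11, -13 (arithmetic, step −2).
Subsequence B: 5, 25, 125, 625, 3125 (powers 5^1, 5^2, 5^3, …).
Subsequence A's pattern makes the blank -9.

-9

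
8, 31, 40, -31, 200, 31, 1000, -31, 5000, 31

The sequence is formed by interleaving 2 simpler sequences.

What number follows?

Positions 1, 3, 5, … form one subsequence and positions 2, 4, 6, … form another.
Track A is 8, 40, 200, 1000, 5000, which is geometric, ×5 each step.
Track B is 31, -31, 31, -31, 31, which is alternating ±31.
The 11th slot belongs to track A; its 6th term is 25000.

25000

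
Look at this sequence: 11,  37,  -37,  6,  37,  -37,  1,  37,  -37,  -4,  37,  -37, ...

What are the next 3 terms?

-9, 37, -37

The slot pattern repeats as ABB (period 3), so there are 2 interleaved tracks.
Subsequence A = 11, 6, 1, -4: subtracting 5 each time.
Subsequence B = 37, -37, 37, -37, 37, -37, 37, -37: oscillating between 37 and -37.
Term 13 comes from subsequence A (its 5th entry): -9.
Position 14 → subsequence B, term 9 = 37.
Position 15 falls in subsequence B as its term 10, giving -37.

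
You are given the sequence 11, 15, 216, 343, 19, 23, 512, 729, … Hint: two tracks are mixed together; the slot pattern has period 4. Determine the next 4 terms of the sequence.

27, 31, 1000, 1331

Positions follow the repeating pattern AABB; grouping by letter gives 2 tracks.
Track A: 11, 15, 19, 23. Linear: a_n = 7 + 4·n.
Track B: 216, 343, 512, 729. The cubes 6³, 7³, 8³, ….
The 9th slot belongs to track A; its 5th term is 27.
Position 10 falls in track A as its term 6, giving 31.
Position 11 → track B, term 5 = 1000.
Term 12 comes from track B (its 6th entry): 1331.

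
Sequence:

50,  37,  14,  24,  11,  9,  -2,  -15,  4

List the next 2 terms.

Positions follow the repeating pattern AAB; grouping by letter gives 2 tracks.
Track A: 50, 37, 24, 11, -2, -15. Arithmetic, step −13.
Track B: 14, 9, 4. Arithmetic with common difference −5.
The 10th slot belongs to track A; its 7th term is -28.
Position 11 falls in track A as its term 8, giving -41.

-28, -41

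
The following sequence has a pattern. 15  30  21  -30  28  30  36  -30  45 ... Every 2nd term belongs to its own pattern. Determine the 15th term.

Split by position mod 2 into 2 tracks.
Subsequence A: 15, 21, 28, 36, 45. Triangular numbers n(n+1)/2 for n = 5, 6, ….
Subsequence B: 30, -30, 30, -30. Oscillating between 30 and -30.
The 15th slot belongs to subsequence A; its 8th term is 78.

78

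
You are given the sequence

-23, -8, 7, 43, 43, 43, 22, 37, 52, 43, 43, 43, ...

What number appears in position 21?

142

Positions follow the repeating pattern AAABBB; grouping by letter gives 2 tracks.
Stream A: -23, -8, 7, 22, 37, 52. Arithmetic, step +15.
Stream B: 43, 43, 43, 43, 43, 43. The constant sequence 43.
Term 21 comes from stream A (its 12th entry): 142.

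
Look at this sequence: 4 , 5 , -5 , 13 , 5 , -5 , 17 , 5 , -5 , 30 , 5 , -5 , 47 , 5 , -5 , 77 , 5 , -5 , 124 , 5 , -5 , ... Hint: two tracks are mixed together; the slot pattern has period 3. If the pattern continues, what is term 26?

5

Positions follow the repeating pattern ABB; grouping by letter gives 2 tracks.
Track A is 4, 13, 17, 30, 47, 77, 124, which is Fibonacci-style (each term is the sum of the two before it).
Track B is 5, -5, 5, -5, 5, -5, 5, -5, 5, -5, 5, -5, 5, -5, which is alternating ±5.
The 26th slot belongs to track B; its 17th term is 5.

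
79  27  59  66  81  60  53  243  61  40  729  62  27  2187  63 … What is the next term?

Split by position mod 3 into 3 tracks.
Subsequence A is 79, 66, 53, 40, 27, which is subtracting 13 each time.
Subsequence B is 27, 81, 243, 729, 2187, which is powers of 3.
Subsequence C is 59, 60, 61, 62, 63, which is linear: a_n = 58 + n.
Position 16 → subsequence A, term 6 = 14.

14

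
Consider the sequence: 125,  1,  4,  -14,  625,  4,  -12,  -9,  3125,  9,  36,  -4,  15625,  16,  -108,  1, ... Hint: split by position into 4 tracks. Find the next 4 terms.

Split by position mod 4 into 4 tracks.
Stream A: 125, 625, 3125, 15625. Successive powers of 5.
Stream B: 1, 4, 9, 16. Consecutive squares n² from n = 1.
Stream C: 4, -12, 36, -108. Multiplying by -3 each time.
Stream D: -14, -9, -4, 1. Adding 5 each time.
The 17th slot belongs to stream A; its 5th term is 78125.
Position 18 → stream B, term 5 = 25.
Term 19 comes from stream C (its 5th entry): 324.
The 20th slot belongs to stream D; its 5th term is 6.

78125, 25, 324, 6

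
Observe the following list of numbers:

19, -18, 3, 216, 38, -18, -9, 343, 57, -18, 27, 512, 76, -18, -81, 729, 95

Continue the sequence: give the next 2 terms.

-18, 243

Read the sequence 4 terms at a time; column i is its own pattern.
Stream A is 19, 38, 57, 76, 95, which is adding 19 each time.
Stream B is -18, -18, -18, -18, which is always -18.
Stream C is 3, -9, 27, -81, which is multiplying by -3 each time.
Stream D is 216, 343, 512, 729, which is perfect cubes starting at 6³.
Position 18 → stream B, term 5 = -18.
Term 19 comes from stream C (its 5th entry): 243.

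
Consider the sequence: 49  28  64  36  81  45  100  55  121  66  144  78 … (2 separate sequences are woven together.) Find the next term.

169

Odd-indexed and even-indexed terms follow separate rules.
Track A: 49, 64, 81, 100, 121, 144. The squares 7², 8², 9², ….
Track B: 28, 36, 45, 55, 66, 78. The triangular numbers T_7, T_8, ….
The 13th slot belongs to track A; its 7th term is 169.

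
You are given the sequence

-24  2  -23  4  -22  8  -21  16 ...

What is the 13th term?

Taking every 2nd term gives 2 separate tracks.
Stream A: -24, -23, -22, -21 (arithmetic with common difference +1).
Stream B: 2, 4, 8, 16 (powers 2^1, 2^2, 2^3, …).
Position 13 → stream A, term 7 = -18.

-18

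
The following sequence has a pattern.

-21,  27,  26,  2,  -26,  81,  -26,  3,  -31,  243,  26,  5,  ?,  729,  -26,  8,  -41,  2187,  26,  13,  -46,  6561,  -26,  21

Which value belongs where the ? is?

Split by position mod 4 into 4 tracks.
Track A is -21, -26, -31, ?, -41, -46, which is subtracting 5 each time.
Track B is 27, 81, 243, 729, 2187, 6561, which is successive powers of 3.
Track C is 26, -26, 26, -26, 26, -26, which is the oscillation 26·(−1)^(n+1).
Track D is 2, 3, 5, 8, 13, 21, which is each term equals the sum of the previous two.
Filling track A at index 4 by its rule yields -36.

-36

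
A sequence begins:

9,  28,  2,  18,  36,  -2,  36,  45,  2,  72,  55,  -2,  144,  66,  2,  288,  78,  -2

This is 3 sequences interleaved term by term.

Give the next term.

576

Split by position mod 3 into 3 tracks.
Track A = 9, 18, 36, 72, 144, 288: a geometric progression (common ratio 2).
Track B = 28, 36, 45, 55, 66, 78: triangular numbers starting at T_7.
Track C = 2, -2, 2, -2, 2, -2: alternating ±2.
The 19th slot belongs to track A; its 7th term is 576.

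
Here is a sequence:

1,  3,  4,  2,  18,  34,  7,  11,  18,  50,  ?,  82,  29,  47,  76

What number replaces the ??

66

Positions follow the repeating pattern AAABBB; grouping by letter gives 2 tracks.
Track A: 1, 3, 4, 7, 11, 18, 29, 47, 76 — Fibonacci-style (each term is the sum of the two before it).
Track B: 2, 18, 34, 50, ?, 82 — arithmetic with common difference +16.
Filling track B at index 5 by its rule yields 66.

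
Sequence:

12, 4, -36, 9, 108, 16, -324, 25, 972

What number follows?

36

Odd-indexed and even-indexed terms follow separate rules.
Track A is 12, -36, 108, -324, 972, which is multiplying by -3 each time.
Track B is 4, 9, 16, 25, which is consecutive squares n² from n = 2.
Position 10 → track B, term 5 = 36.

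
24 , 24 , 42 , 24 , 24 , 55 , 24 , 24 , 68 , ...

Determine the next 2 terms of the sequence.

24, 24

Positions follow the repeating pattern AAB; grouping by letter gives 2 tracks.
Track A: 24, 24, 24, 24, 24, 24 — always 24.
Track B: 42, 55, 68 — linear: a_n = 29 + 13·n.
Position 10 → track A, term 7 = 24.
Term 11 comes from track A (its 8th entry): 24.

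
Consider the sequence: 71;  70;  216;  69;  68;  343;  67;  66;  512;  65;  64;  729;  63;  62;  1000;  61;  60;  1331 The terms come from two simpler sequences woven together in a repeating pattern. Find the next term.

Positions follow the repeating pattern AAB; grouping by letter gives 2 tracks.
Track A: 71, 70, 69, 68, 67, 66, 65, 64, 63, 62, 61, 60 (linear: a_n = 72 − n).
Track B: 216, 343, 512, 729, 1000, 1331 (the cubes 6³, 7³, 8³, …).
Position 19 falls in track A as its term 13, giving 59.

59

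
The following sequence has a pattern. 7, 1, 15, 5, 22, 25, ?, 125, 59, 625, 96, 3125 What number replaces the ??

The terms cycle through 2 interleaved subsequences.
Track A: 7, 15, 22, ?, 59, 96 (Fibonacci-style (each term is the sum of the two before it)).
Track B: 1, 5, 25, 125, 625, 3125 (powers of 5).
The gap is track A's term 4; the rule gives 37.

37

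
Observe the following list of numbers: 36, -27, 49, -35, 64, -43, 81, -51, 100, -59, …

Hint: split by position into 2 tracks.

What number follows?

Split by position mod 2 into 2 tracks.
Stream A: 36, 49, 64, 81, 100 — perfect squares starting at 6².
Stream B: -27, -35, -43, -51, -59 — subtracting 8 each time.
Term 11 comes from stream A (its 6th entry): 121.

121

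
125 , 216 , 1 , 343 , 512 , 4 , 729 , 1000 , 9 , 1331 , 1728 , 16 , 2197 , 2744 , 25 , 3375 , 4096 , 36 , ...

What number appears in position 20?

The slot pattern repeats as AAB (period 3), so there are 2 interleaved tracks.
Stream A: 125, 216, 343, 512, 729, 1000, 1331, 1728, 2197, 2744, 3375, 4096 — the cubes 5³, 6³, 7³, ….
Stream B: 1, 4, 9, 16, 25, 36 — the squares 1², 2², 3², ….
The 20th slot belongs to stream A; its 14th term is 5832.

5832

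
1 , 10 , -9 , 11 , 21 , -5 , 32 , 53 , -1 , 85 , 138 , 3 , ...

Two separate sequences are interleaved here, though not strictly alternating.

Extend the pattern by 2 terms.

Reading positions in blocks of 3 reveals the pattern AAB — 2 tracks woven together.
Track A: 1, 10, 11, 21, 32, 53, 85, 138 — each term equals the sum of the previous two.
Track B: -9, -5, -1, 3 — arithmetic with common difference +4.
Term 13 comes from track A (its 9th entry): 223.
Position 14 → track A, term 10 = 361.

223, 361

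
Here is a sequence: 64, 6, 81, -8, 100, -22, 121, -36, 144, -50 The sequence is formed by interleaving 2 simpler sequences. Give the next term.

Odd-indexed and even-indexed terms follow separate rules.
Track A = 64, 81, 100, 121, 144: the squares 8², 9², 10², ….
Track B = 6, -8, -22, -36, -50: linear: a_n = 20 − 14·n.
Position 11 falls in track A as its term 6, giving 169.

169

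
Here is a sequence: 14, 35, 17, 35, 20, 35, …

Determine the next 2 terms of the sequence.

Split by position mod 2 into 2 tracks.
Stream A: 14, 17, 20. Adding 3 each time.
Stream B: 35, 35, 35. Always 35.
Position 7 falls in stream A as its term 4, giving 23.
Position 8 → stream B, term 4 = 35.

23, 35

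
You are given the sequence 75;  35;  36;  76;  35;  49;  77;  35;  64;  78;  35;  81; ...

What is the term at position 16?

80

The terms cycle through 3 interleaved subsequences.
Track A: 75, 76, 77, 78 (arithmetic, step +1).
Track B: 35, 35, 35, 35 (the constant sequence 35).
Track C: 36, 49, 64, 81 (the squares 6², 7², 8², …).
Position 16 falls in track A as its term 6, giving 80.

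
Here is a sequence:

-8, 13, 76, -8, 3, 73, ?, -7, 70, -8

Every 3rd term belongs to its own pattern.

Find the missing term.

-8

Taking every 3rd term gives 3 separate tracks.
Track A: -8, -8, ?, -8 (always -8).
Track B: 13, 3, -7 (arithmetic, step −10).
Track C: 76, 73, 70 (arithmetic with common difference −3).
Track A's pattern makes the blank -8.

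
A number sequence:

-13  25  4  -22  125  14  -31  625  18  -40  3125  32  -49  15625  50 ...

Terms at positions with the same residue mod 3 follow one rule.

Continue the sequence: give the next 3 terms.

-58, 78125, 82

Read the sequence 3 terms at a time; column i is its own pattern.
Track A: -13, -22, -31, -40, -49 (arithmetic, step −9).
Track B: 25, 125, 625, 3125, 15625 (powers 5^2, 5^3, 5^4, …).
Track C: 4, 14, 18, 32, 50 (a Fibonacci-like recurrence a_n = a_{n-1} + a_{n-2}).
Position 16 falls in track A as its term 6, giving -58.
Position 17 falls in track B as its term 6, giving 78125.
The 18th slot belongs to track C; its 6th term is 82.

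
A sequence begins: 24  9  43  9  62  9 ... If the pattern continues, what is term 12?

Positions 1, 3, 5, … form one subsequence and positions 2, 4, 6, … form another.
Track A: 24, 43, 62 — linear: a_n = 5 + 19·n.
Track B: 9, 9, 9 — the constant sequence 9.
Position 12 falls in track B as its term 6, giving 9.

9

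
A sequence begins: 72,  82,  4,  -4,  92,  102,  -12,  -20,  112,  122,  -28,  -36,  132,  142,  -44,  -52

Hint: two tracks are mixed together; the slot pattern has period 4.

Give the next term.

Positions follow the repeating pattern AABB; grouping by letter gives 2 tracks.
Stream A: 72, 82, 92, 102, 112, 122, 132, 142 (linear: a_n = 62 + 10·n).
Stream B: 4, -4, -12, -20, -28, -36, -44, -52 (arithmetic, step −8).
Position 17 → stream A, term 9 = 152.

152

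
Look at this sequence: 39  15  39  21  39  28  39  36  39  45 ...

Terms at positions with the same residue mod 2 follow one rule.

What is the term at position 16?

Odd-indexed and even-indexed terms follow separate rules.
Subsequence A: 39, 39, 39, 39, 39 — the constant sequence 39.
Subsequence B: 15, 21, 28, 36, 45 — triangular numbers n(n+1)/2 for n = 5, 6, ….
The 16th slot belongs to subsequence B; its 8th term is 78.

78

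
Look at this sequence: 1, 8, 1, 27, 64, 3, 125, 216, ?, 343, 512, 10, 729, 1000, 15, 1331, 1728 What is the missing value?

6

Reading positions in blocks of 3 reveals the pattern AAB — 2 tracks woven together.
Stream A is 1, 8, 27, 64, 125, 216, 343, 512, 729, 1000, 1331, 1728, which is perfect cubes starting at 1³.
Stream B is 1, 3, ?, 10, 15, which is triangular numbers starting at T_1.
Stream B's pattern makes the blank 6.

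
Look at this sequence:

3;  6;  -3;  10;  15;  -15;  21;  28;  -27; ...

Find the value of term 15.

-51

Reading positions in blocks of 3 reveals the pattern AAB — 2 tracks woven together.
Stream A is 3, 6, 10, 15, 21, 28, which is triangular numbers starting at T_2.
Stream B is -3, -15, -27, which is arithmetic, step −12.
Position 15 → stream B, term 5 = -51.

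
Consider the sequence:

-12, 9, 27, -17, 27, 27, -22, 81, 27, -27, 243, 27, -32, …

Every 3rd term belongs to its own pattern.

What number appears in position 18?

27

Split by position mod 3 into 3 tracks.
Track A: -12, -17, -22, -27, -32. Linear: a_n = -7 − 5·n.
Track B: 9, 27, 81, 243. Powers 3^2, 3^3, 3^4, ….
Track C: 27, 27, 27, 27. The constant sequence 27.
Term 18 comes from track C (its 6th entry): 27.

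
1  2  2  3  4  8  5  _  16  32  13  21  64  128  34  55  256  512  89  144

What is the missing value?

Reading positions in blocks of 4 reveals the pattern AABB — 2 tracks woven together.
Stream A = 1, 2, 4, 8, 16, 32, 64, 128, 256, 512: successive powers of 2.
Stream B = 2, 3, 5, ?, 13, 21, 34, 55, 89, 144: each term equals the sum of the previous two.
Filling stream B at index 4 by its rule yields 8.

8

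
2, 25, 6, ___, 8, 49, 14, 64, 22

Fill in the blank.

36

Odd-indexed and even-indexed terms follow separate rules.
Track A: 2, 6, 8, 14, 22 (Fibonacci-style (each term is the sum of the two before it)).
Track B: 25, ?, 49, 64 (perfect squares starting at 5²).
So the missing entry in track B is 36.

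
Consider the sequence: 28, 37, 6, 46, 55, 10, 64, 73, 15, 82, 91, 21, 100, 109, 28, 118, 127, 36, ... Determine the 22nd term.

Positions follow the repeating pattern AAB; grouping by letter gives 2 tracks.
Stream A: 28, 37, 46, 55, 64, 73, 82, 91, 100, 109, 118, 127 (linear: a_n = 19 + 9·n).
Stream B: 6, 10, 15, 21, 28, 36 (triangular numbers n(n+1)/2 for n = 3, 4, …).
The 22nd slot belongs to stream A; its 15th term is 154.

154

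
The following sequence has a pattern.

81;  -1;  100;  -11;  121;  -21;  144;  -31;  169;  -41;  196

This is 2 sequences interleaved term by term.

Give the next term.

-51

Taking every 2nd term gives 2 separate tracks.
Subsequence A is 81, 100, 121, 144, 169, 196, which is perfect squares starting at 9².
Subsequence B is -1, -11, -21, -31, -41, which is arithmetic, step −10.
Term 12 comes from subsequence B (its 6th entry): -51.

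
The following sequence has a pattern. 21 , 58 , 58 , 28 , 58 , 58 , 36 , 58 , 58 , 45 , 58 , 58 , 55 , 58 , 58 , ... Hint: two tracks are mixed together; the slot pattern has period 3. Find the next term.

66

Reading positions in blocks of 3 reveals the pattern ABB — 2 tracks woven together.
Subsequence A: 21, 28, 36, 45, 55 — the triangular numbers T_6, T_7, ….
Subsequence B: 58, 58, 58, 58, 58, 58, 58, 58, 58, 58 — always 58.
Position 16 → subsequence A, term 6 = 66.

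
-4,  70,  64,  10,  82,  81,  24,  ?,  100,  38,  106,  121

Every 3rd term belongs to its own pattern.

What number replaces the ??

The terms cycle through 3 interleaved subsequences.
Track A = -4, 10, 24, 38: linear: a_n = -18 + 14·n.
Track B = 70, 82, ?, 106: linear: a_n = 58 + 12·n.
Track C = 64, 81, 100, 121: the squares 8², 9², 10², ….
Filling track B at index 3 by its rule yields 94.

94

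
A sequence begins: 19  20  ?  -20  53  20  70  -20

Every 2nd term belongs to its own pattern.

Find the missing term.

Positions 1, 3, 5, … form one subsequence and positions 2, 4, 6, … form another.
Track A is 19, ?, 53, 70, which is arithmetic, step +17.
Track B is 20, -20, 20, -20, which is oscillating between 20 and -20.
Filling track A at index 2 by its rule yields 36.

36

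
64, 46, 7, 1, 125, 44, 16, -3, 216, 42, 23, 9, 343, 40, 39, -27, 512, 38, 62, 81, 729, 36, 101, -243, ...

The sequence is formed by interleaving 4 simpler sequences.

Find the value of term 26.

34

Split by position mod 4 into 4 tracks.
Stream A: 64, 125, 216, 343, 512, 729 — consecutive cubes n³ from n = 4.
Stream B: 46, 44, 42, 40, 38, 36 — arithmetic with common difference −2.
Stream C: 7, 16, 23, 39, 62, 101 — a Fibonacci-like recurrence a_n = a_{n-1} + a_{n-2}.
Stream D: 1, -3, 9, -27, 81, -243 — multiplying by -3 each time.
Position 26 → stream B, term 7 = 34.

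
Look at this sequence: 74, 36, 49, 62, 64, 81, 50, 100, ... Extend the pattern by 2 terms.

Reading positions in blocks of 3 reveals the pattern ABB — 2 tracks woven together.
Track A: 74, 62, 50 — arithmetic, step −12.
Track B: 36, 49, 64, 81, 100 — perfect squares starting at 6².
Term 9 comes from track B (its 6th entry): 121.
The 10th slot belongs to track A; its 4th term is 38.

121, 38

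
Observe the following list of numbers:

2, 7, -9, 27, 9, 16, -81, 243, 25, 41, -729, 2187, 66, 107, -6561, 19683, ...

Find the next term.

Reading positions in blocks of 4 reveals the pattern AABB — 2 tracks woven together.
Track A is 2, 7, 9, 16, 25, 41, 66, 107, which is each term equals the sum of the previous two.
Track B is -9, 27, -81, 243, -729, 2187, -6561, 19683, which is multiplying by -3 each time.
Position 17 falls in track A as its term 9, giving 173.

173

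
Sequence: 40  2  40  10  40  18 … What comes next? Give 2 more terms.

40, 26

Odd-indexed and even-indexed terms follow separate rules.
Subsequence A: 40, 40, 40 (the constant sequence 40).
Subsequence B: 2, 10, 18 (arithmetic, step +8).
Position 7 → subsequence A, term 4 = 40.
Position 8 → subsequence B, term 4 = 26.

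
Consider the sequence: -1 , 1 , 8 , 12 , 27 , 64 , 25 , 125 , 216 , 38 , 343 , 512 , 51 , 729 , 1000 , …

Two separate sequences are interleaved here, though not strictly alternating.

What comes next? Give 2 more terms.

64, 1331

The slot pattern repeats as ABB (period 3), so there are 2 interleaved tracks.
Track A is -1, 12, 25, 38, 51, which is linear: a_n = -14 + 13·n.
Track B is 1, 8, 27, 64, 125, 216, 343, 512, 729, 1000, which is the cubes 1³, 2³, 3³, ….
The 16th slot belongs to track A; its 6th term is 64.
Term 17 comes from track B (its 11th entry): 1331.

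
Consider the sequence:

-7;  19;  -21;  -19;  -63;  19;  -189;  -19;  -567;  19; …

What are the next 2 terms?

-1701, -19

Positions 1, 3, 5, … form one subsequence and positions 2, 4, 6, … form another.
Track A: -7, -21, -63, -189, -567 (geometric, ×3 each step).
Track B: 19, -19, 19, -19, 19 (oscillating between 19 and -19).
The 11th slot belongs to track A; its 6th term is -1701.
The 12th slot belongs to track B; its 6th term is -19.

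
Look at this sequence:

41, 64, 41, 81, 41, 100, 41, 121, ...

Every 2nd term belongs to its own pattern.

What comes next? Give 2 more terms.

Positions 1, 3, 5, … form one subsequence and positions 2, 4, 6, … form another.
Stream A = 41, 41, 41, 41: the constant sequence 41.
Stream B = 64, 81, 100, 121: the squares 8², 9², 10², ….
The 9th slot belongs to stream A; its 5th term is 41.
The 10th slot belongs to stream B; its 5th term is 144.

41, 144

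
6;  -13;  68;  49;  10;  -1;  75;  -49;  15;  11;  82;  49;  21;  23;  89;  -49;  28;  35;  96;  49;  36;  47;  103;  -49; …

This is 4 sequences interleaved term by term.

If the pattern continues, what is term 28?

49

Split by position mod 4 into 4 tracks.
Subsequence A: 6, 10, 15, 21, 28, 36. Triangular numbers n(n+1)/2 for n = 3, 4, ….
Subsequence B: -13, -1, 11, 23, 35, 47. Arithmetic with common difference +12.
Subsequence C: 68, 75, 82, 89, 96, 103. Linear: a_n = 61 + 7·n.
Subsequence D: 49, -49, 49, -49, 49, -49. The oscillation 49·(−1)^(n+1).
The 28th slot belongs to subsequence D; its 7th term is 49.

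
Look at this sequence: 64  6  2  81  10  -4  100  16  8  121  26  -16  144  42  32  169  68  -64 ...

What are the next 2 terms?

Split by position mod 3: positions 1, 4, 7, … form one track, and each other residue class forms its own.
Subsequence A: 64, 81, 100, 121, 144, 169 — the squares 8², 9², 10², ….
Subsequence B: 6, 10, 16, 26, 42, 68 — a Fibonacci-like recurrence a_n = a_{n-1} + a_{n-2}.
Subsequence C: 2, -4, 8, -16, 32, -64 — multiplying by -2 each time.
Term 19 comes from subsequence A (its 7th entry): 196.
Position 20 falls in subsequence B as its term 7, giving 110.

196, 110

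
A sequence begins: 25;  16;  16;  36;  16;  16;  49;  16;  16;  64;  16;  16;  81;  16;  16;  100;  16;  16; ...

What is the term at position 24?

The slot pattern repeats as ABB (period 3), so there are 2 interleaved tracks.
Subsequence A: 25, 36, 49, 64, 81, 100 — the squares 5², 6², 7², ….
Subsequence B: 16, 16, 16, 16, 16, 16, 16, 16, 16, 16, 16, 16 — constant 16.
Term 24 comes from subsequence B (its 16th entry): 16.

16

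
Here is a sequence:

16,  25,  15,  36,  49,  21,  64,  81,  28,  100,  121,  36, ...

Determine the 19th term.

Reading positions in blocks of 3 reveals the pattern AAB — 2 tracks woven together.
Track A is 16, 25, 36, 49, 64, 81, 100, 121, which is consecutive squares n² from n = 4.
Track B is 15, 21, 28, 36, which is the triangular numbers T_5, T_6, ….
The 19th slot belongs to track A; its 13th term is 256.

256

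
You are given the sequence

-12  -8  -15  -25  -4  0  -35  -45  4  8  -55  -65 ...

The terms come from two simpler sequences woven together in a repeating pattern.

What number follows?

12

Reading positions in blocks of 4 reveals the pattern AABB — 2 tracks woven together.
Track A: -12, -8, -4, 0, 4, 8 (linear: a_n = -16 + 4·n).
Track B: -15, -25, -35, -45, -55, -65 (arithmetic with common difference −10).
Term 13 comes from track A (its 7th entry): 12.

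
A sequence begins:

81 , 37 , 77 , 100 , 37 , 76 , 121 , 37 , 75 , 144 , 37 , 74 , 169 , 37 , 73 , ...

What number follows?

196

Split by position mod 3: positions 1, 4, 7, … form one track, and each other residue class forms its own.
Track A: 81, 100, 121, 144, 169. Perfect squares starting at 9².
Track B: 37, 37, 37, 37, 37. The constant sequence 37.
Track C: 77, 76, 75, 74, 73. Subtracting 1 each time.
The 16th slot belongs to track A; its 6th term is 196.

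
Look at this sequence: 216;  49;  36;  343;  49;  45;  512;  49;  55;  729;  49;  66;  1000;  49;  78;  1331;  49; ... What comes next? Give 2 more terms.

91, 1728

Read the sequence 3 terms at a time; column i is its own pattern.
Track A = 216, 343, 512, 729, 1000, 1331: the cubes 6³, 7³, 8³, ….
Track B = 49, 49, 49, 49, 49, 49: the constant sequence 49.
Track C = 36, 45, 55, 66, 78: triangular numbers n(n+1)/2 for n = 8, 9, ….
The 18th slot belongs to track C; its 6th term is 91.
Position 19 → track A, term 7 = 1728.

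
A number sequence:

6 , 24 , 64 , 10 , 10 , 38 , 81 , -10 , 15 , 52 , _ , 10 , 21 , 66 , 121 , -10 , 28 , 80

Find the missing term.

100

Split by position mod 4: positions 1, 5, 9, … form one track, and each other residue class forms its own.
Stream A: 6, 10, 15, 21, 28 — triangular numbers n(n+1)/2 for n = 3, 4, ….
Stream B: 24, 38, 52, 66, 80 — linear: a_n = 10 + 14·n.
Stream C: 64, 81, ?, 121 — the squares 8², 9², 10², ….
Stream D: 10, -10, 10, -10 — oscillating between 10 and -10.
The gap is stream C's term 3; the rule gives 100.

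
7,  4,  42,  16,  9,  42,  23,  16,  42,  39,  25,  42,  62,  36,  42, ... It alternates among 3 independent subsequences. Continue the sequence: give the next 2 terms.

Read the sequence 3 terms at a time; column i is its own pattern.
Stream A: 7, 16, 23, 39, 62. A Fibonacci-like recurrence a_n = a_{n-1} + a_{n-2}.
Stream B: 4, 9, 16, 25, 36. The squares 2², 3², 4², ….
Stream C: 42, 42, 42, 42, 42. The constant sequence 42.
Term 16 comes from stream A (its 6th entry): 101.
The 17th slot belongs to stream B; its 6th term is 49.

101, 49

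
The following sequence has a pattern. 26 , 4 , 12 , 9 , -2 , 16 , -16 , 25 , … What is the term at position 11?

-44

Split by position mod 2 into 2 tracks.
Track A = 26, 12, -2, -16: subtracting 14 each time.
Track B = 4, 9, 16, 25: perfect squares starting at 2².
Position 11 → track A, term 6 = -44.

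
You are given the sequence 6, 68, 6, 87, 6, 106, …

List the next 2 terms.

6, 125

Positions 1, 3, 5, … form one subsequence and positions 2, 4, 6, … form another.
Track A = 6, 6, 6: always 6.
Track B = 68, 87, 106: adding 19 each time.
The 7th slot belongs to track A; its 4th term is 6.
Position 8 → track B, term 4 = 125.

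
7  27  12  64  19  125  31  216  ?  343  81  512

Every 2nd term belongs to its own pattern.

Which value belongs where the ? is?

50

Odd-indexed and even-indexed terms follow separate rules.
Stream A is 7, 12, 19, 31, ?, 81, which is a Fibonacci-like recurrence a_n = a_{n-1} + a_{n-2}.
Stream B is 27, 64, 125, 216, 343, 512, which is consecutive cubes n³ from n = 3.
Stream A's pattern makes the blank 50.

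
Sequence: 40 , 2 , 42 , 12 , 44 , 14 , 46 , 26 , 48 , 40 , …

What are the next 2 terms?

50, 66

Taking every 2nd term gives 2 separate tracks.
Track A: 40, 42, 44, 46, 48 — linear: a_n = 38 + 2·n.
Track B: 2, 12, 14, 26, 40 — each term equals the sum of the previous two.
The 11th slot belongs to track A; its 6th term is 50.
Position 12 falls in track B as its term 6, giving 66.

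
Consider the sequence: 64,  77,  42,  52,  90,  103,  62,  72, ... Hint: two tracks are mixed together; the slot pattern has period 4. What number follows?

The slot pattern repeats as AABB (period 4), so there are 2 interleaved tracks.
Track A = 64, 77, 90, 103: arithmetic, step +13.
Track B = 42, 52, 62, 72: arithmetic, step +10.
The 9th slot belongs to track A; its 5th term is 116.

116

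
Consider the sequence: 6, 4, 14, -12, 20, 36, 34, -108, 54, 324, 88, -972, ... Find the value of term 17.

372

Positions 1, 3, 5, … form one subsequence and positions 2, 4, 6, … form another.
Track A = 6, 14, 20, 34, 54, 88: Fibonacci-style (each term is the sum of the two before it).
Track B = 4, -12, 36, -108, 324, -972: a geometric progression (common ratio -3).
Term 17 comes from track A (its 9th entry): 372.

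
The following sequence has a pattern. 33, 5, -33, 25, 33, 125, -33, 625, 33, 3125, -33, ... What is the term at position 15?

Split by position mod 2 into 2 tracks.
Track A: 33, -33, 33, -33, 33, -33. The oscillation 33·(−1)^(n+1).
Track B: 5, 25, 125, 625, 3125. Successive powers of 5.
The 15th slot belongs to track A; its 8th term is -33.

-33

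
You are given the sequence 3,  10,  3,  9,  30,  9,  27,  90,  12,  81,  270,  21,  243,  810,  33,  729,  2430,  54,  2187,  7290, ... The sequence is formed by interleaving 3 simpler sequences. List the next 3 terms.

Split by position mod 3 into 3 tracks.
Stream A: 3, 9, 27, 81, 243, 729, 2187 (powers 3^1, 3^2, 3^3, …).
Stream B: 10, 30, 90, 270, 810, 2430, 7290 (geometric with ratio 3).
Stream C: 3, 9, 12, 21, 33, 54 (a Fibonacci-like recurrence a_n = a_{n-1} + a_{n-2}).
Position 21 → stream C, term 7 = 87.
Position 22 → stream A, term 8 = 6561.
The 23rd slot belongs to stream B; its 8th term is 21870.

87, 6561, 21870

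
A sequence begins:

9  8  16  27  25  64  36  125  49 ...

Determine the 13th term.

81

The terms cycle through 2 interleaved subsequences.
Subsequence A: 9, 16, 25, 36, 49. Perfect squares starting at 3².
Subsequence B: 8, 27, 64, 125. Consecutive cubes n³ from n = 2.
Position 13 falls in subsequence A as its term 7, giving 81.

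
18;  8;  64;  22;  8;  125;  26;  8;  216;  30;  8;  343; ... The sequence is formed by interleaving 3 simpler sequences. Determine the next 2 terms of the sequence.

Split by position mod 3: positions 1, 4, 7, … form one track, and each other residue class forms its own.
Track A = 18, 22, 26, 30: adding 4 each time.
Track B = 8, 8, 8, 8: always 8.
Track C = 64, 125, 216, 343: perfect cubes starting at 4³.
Position 13 falls in track A as its term 5, giving 34.
Position 14 → track B, term 5 = 8.

34, 8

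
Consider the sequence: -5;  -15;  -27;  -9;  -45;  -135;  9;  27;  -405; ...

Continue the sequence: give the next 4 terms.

Positions follow the repeating pattern AABB; grouping by letter gives 2 tracks.
Subsequence A: -5, -15, -45, -135, -405. Multiplying by 3 each time.
Subsequence B: -27, -9, 9, 27. Arithmetic with common difference +18.
Term 10 comes from subsequence A (its 6th entry): -1215.
The 11th slot belongs to subsequence B; its 5th term is 45.
Term 12 comes from subsequence B (its 6th entry): 63.
Position 13 falls in subsequence A as its term 7, giving -3645.

-1215, 45, 63, -3645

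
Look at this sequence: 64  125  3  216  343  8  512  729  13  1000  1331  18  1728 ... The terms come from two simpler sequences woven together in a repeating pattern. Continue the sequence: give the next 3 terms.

Positions follow the repeating pattern AAB; grouping by letter gives 2 tracks.
Track A: 64, 125, 216, 343, 512, 729, 1000, 1331, 1728. The cubes 4³, 5³, 6³, ….
Track B: 3, 8, 13, 18. Arithmetic, step +5.
The 14th slot belongs to track A; its 10th term is 2197.
Position 15 falls in track B as its term 5, giving 23.
Position 16 falls in track A as its term 11, giving 2744.

2197, 23, 2744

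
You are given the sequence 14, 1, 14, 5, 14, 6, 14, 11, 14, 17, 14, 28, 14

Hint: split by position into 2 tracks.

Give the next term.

45

The terms cycle through 2 interleaved subsequences.
Stream A: 14, 14, 14, 14, 14, 14, 14 (constant 14).
Stream B: 1, 5, 6, 11, 17, 28 (a Fibonacci-like recurrence a_n = a_{n-1} + a_{n-2}).
Term 14 comes from stream B (its 7th entry): 45.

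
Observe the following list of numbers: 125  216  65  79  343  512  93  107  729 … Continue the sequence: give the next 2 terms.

1000, 121

Positions follow the repeating pattern AABB; grouping by letter gives 2 tracks.
Track A: 125, 216, 343, 512, 729. Consecutive cubes n³ from n = 5.
Track B: 65, 79, 93, 107. Linear: a_n = 51 + 14·n.
Term 10 comes from track A (its 6th entry): 1000.
Position 11 falls in track B as its term 5, giving 121.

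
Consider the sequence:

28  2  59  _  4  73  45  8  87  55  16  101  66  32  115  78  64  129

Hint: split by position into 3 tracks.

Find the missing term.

36

Split by position mod 3: positions 1, 4, 7, … form one track, and each other residue class forms its own.
Track A: 28, ?, 45, 55, 66, 78 (triangular numbers n(n+1)/2 for n = 7, 8, …).
Track B: 2, 4, 8, 16, 32, 64 (powers 2^1, 2^2, 2^3, …).
Track C: 59, 73, 87, 101, 115, 129 (arithmetic with common difference +14).
Track A's pattern makes the blank 36.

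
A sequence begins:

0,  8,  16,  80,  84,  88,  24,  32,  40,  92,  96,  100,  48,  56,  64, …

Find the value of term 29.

Positions follow the repeating pattern AAABBB; grouping by letter gives 2 tracks.
Stream A: 0, 8, 16, 24, 32, 40, 48, 56, 64 — linear: a_n = -8 + 8·n.
Stream B: 80, 84, 88, 92, 96, 100 — linear: a_n = 76 + 4·n.
The 29th slot belongs to stream B; its 14th term is 132.

132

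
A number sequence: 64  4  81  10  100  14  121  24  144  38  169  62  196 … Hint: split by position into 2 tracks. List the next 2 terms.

The terms cycle through 2 interleaved subsequences.
Stream A = 64, 81, 100, 121, 144, 169, 196: the squares 8², 9², 10², ….
Stream B = 4, 10, 14, 24, 38, 62: a Fibonacci-like recurrence a_n = a_{n-1} + a_{n-2}.
Position 14 falls in stream B as its term 7, giving 100.
Position 15 → stream A, term 8 = 225.

100, 225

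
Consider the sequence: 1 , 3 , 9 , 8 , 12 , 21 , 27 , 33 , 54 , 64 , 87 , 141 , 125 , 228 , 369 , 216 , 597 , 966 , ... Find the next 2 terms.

Positions follow the repeating pattern ABB; grouping by letter gives 2 tracks.
Track A: 1, 8, 27, 64, 125, 216. Consecutive cubes n³ from n = 1.
Track B: 3, 9, 12, 21, 33, 54, 87, 141, 228, 369, 597, 966. A Fibonacci-like recurrence a_n = a_{n-1} + a_{n-2}.
Term 19 comes from track A (its 7th entry): 343.
Term 20 comes from track B (its 13th entry): 1563.

343, 1563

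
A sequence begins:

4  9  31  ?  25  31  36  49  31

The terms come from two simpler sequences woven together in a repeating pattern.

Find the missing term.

16

Reading positions in blocks of 3 reveals the pattern AAB — 2 tracks woven together.
Stream A = 4, 9, ?, 25, 36, 49: consecutive squares n² from n = 2.
Stream B = 31, 31, 31: always 31.
Filling stream A at index 3 by its rule yields 16.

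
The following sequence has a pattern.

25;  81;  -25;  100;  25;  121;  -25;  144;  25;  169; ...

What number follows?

Odd-indexed and even-indexed terms follow separate rules.
Track A: 25, -25, 25, -25, 25. Oscillating between 25 and -25.
Track B: 81, 100, 121, 144, 169. Consecutive squares n² from n = 9.
The 11th slot belongs to track A; its 6th term is -25.

-25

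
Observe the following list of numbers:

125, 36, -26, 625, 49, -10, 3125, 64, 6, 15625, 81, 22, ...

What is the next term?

Taking every 3rd term gives 3 separate tracks.
Track A is 125, 625, 3125, 15625, which is powers 5^3, 5^4, 5^5, ….
Track B is 36, 49, 64, 81, which is perfect squares starting at 6².
Track C is -26, -10, 6, 22, which is adding 16 each time.
Term 13 comes from track A (its 5th entry): 78125.

78125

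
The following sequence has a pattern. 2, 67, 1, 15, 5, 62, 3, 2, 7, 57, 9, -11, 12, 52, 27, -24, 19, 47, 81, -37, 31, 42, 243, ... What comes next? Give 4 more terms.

Split by position mod 4 into 4 tracks.
Subsequence A is 2, 5, 7, 12, 19, 31, which is each term equals the sum of the previous two.
Subsequence B is 67, 62, 57, 52, 47, 42, which is linear: a_n = 72 − 5·n.
Subsequence C is 1, 3, 9, 27, 81, 243, which is multiplying by 3 each time.
Subsequence D is 15, 2, -11, -24, -37, which is arithmetic with common difference −13.
Term 24 comes from subsequence D (its 6th entry): -50.
Position 25 falls in subsequence A as its term 7, giving 50.
Position 26 → subsequence B, term 7 = 37.
Position 27 falls in subsequence C as its term 7, giving 729.

-50, 50, 37, 729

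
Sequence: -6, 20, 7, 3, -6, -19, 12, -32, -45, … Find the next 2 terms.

21, -58

Positions follow the repeating pattern ABB; grouping by letter gives 2 tracks.
Track A = -6, 3, 12: arithmetic, step +9.
Track B = 20, 7, -6, -19, -32, -45: subtracting 13 each time.
Term 10 comes from track A (its 4th entry): 21.
Position 11 falls in track B as its term 7, giving -58.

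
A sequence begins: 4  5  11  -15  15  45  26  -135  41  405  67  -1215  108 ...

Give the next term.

3645

The terms cycle through 2 interleaved subsequences.
Subsequence A = 4, 11, 15, 26, 41, 67, 108: each term equals the sum of the previous two.
Subsequence B = 5, -15, 45, -135, 405, -1215: multiplying by -3 each time.
Position 14 → subsequence B, term 7 = 3645.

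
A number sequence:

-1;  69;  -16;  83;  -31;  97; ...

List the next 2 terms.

Odd-indexed and even-indexed terms follow separate rules.
Stream A: -1, -16, -31 (arithmetic, step −15).
Stream B: 69, 83, 97 (arithmetic, step +14).
The 7th slot belongs to stream A; its 4th term is -46.
Position 8 falls in stream B as its term 4, giving 111.

-46, 111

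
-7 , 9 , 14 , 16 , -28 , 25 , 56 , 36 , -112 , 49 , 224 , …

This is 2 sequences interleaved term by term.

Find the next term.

Odd-indexed and even-indexed terms follow separate rules.
Track A: -7, 14, -28, 56, -112, 224 (a geometric progression (common ratio -2)).
Track B: 9, 16, 25, 36, 49 (consecutive squares n² from n = 3).
The 12th slot belongs to track B; its 6th term is 64.

64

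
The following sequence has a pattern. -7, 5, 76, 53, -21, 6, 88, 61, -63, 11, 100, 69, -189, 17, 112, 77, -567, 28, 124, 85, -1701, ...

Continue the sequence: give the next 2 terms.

Split by position mod 4: positions 1, 5, 9, … form one track, and each other residue class forms its own.
Stream A is -7, -21, -63, -189, -567, -1701, which is geometric, ×3 each step.
Stream B is 5, 6, 11, 17, 28, which is Fibonacci-style (each term is the sum of the two before it).
Stream C is 76, 88, 100, 112, 124, which is arithmetic with common difference +12.
Stream D is 53, 61, 69, 77, 85, which is adding 8 each time.
Position 22 falls in stream B as its term 6, giving 45.
Position 23 falls in stream C as its term 6, giving 136.

45, 136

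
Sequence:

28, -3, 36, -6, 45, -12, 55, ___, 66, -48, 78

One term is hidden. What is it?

-24

Taking every 2nd term gives 2 separate tracks.
Subsequence A: 28, 36, 45, 55, 66, 78 (triangular numbers starting at T_7).
Subsequence B: -3, -6, -12, ?, -48 (a geometric progression (common ratio 2)).
Filling subsequence B at index 4 by its rule yields -24.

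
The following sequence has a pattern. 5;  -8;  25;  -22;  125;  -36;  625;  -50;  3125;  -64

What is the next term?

Taking every 2nd term gives 2 separate tracks.
Track A: 5, 25, 125, 625, 3125. Powers of 5.
Track B: -8, -22, -36, -50, -64. Linear: a_n = 6 − 14·n.
Position 11 falls in track A as its term 6, giving 15625.

15625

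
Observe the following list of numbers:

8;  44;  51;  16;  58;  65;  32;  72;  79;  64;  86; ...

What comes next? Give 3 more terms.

93, 128, 100

Positions follow the repeating pattern ABB; grouping by letter gives 2 tracks.
Track A: 8, 16, 32, 64. Successive powers of 2.
Track B: 44, 51, 58, 65, 72, 79, 86. Arithmetic with common difference +7.
Position 12 falls in track B as its term 8, giving 93.
The 13th slot belongs to track A; its 5th term is 128.
Position 14 falls in track B as its term 9, giving 100.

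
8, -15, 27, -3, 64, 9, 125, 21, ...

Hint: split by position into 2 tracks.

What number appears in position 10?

33

The terms cycle through 2 interleaved subsequences.
Stream A = 8, 27, 64, 125: consecutive cubes n³ from n = 2.
Stream B = -15, -3, 9, 21: linear: a_n = -27 + 12·n.
The 10th slot belongs to stream B; its 5th term is 33.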